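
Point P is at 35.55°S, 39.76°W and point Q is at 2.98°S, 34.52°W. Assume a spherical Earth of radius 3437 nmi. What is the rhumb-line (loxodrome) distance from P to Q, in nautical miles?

Δψ = ln[tan(π/4+φ₂/2)/tan(π/4+φ₁/2)] = +0.6126;  Δφ = +0.5685 rad,  Δλ = +0.0915 rad
q = Δφ/Δψ = 0.9280
d = R·√(Δφ² + q²Δλ²) = 3437·0.57475 = 1975 nmi

1975 nmi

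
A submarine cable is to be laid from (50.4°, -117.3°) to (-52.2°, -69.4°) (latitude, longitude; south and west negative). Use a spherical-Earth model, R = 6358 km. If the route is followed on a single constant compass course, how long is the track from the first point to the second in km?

12260 km

Rhumb course C = atan2(Δλ, Δψ) with Δψ = ln[tan(π/4+φ₂/2)/tan(π/4+φ₁/2)] = -2.0934, Δλ = +0.8360 → C = 158.23°
d = R·|Δφ| / |cos C| = 6358·1.79071 / 0.92868 = 12260 km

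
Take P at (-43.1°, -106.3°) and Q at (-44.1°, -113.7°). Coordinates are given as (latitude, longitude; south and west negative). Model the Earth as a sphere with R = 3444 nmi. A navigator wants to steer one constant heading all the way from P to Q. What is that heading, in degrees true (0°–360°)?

259.4°

Δψ = ln[tan(π/4+φ₂/2)/tan(π/4+φ₁/2)] = -0.0241
Δλ = -0.1292 rad (taken the short way round)
course = atan2(Δλ, Δψ) = 259.43°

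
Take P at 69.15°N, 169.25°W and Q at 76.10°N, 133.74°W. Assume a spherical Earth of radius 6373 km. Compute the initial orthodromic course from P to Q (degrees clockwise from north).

40.6°

θ = atan2( sin Δλ·cos φ₂ ,  cos φ₁ sin φ₂ − sin φ₁ cos φ₂ cos Δλ )
  = atan2(+0.1395, +0.1628) = 40.61°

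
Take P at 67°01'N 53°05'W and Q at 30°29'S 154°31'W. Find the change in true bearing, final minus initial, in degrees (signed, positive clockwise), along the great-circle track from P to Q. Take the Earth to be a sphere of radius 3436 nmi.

Initial bearing θ₁ = atan2(sin Δλ cos φ₂, cos φ₁ sin φ₂ − sin φ₁ cos φ₂ cos Δλ) = 267.23°
Final bearing θ₂ = (initial bearing from the destination back to the start) + 180° = 206.91°
Δθ = θ₂ − θ₁ = -60.3°

-60.3°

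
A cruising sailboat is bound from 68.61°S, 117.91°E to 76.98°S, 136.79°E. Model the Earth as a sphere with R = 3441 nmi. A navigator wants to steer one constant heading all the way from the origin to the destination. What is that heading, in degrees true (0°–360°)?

Δψ = ln[tan(π/4+φ₂/2)/tan(π/4+φ₁/2)] = -0.5038
Δλ = +0.3295 rad (taken the short way round)
course = atan2(Δλ, Δψ) = 146.81°

146.8°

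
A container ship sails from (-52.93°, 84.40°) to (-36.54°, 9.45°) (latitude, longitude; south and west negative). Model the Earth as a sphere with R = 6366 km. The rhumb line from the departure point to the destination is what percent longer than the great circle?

4.0%

Great circle: σ = 0.9263 rad → d_gc = Rσ = 5896.7 km
Rhumb: Δφ = +0.2861, Δλ = -1.3081, Δψ = +0.4068, q = Δφ/Δψ = 0.7031 → d_rh = R√(Δφ²+q²Δλ²) = 6131.9 km
Excess = (6131.9 − 5896.7) / 5896.7 = 235.2 / 5896.7 = 3.99% ≈ 4.0%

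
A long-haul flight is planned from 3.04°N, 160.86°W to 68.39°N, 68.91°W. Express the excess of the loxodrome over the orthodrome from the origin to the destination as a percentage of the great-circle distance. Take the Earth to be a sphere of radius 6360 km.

Great circle: σ = 1.5340 rad → d_gc = Rσ = 9756.2 km
Rhumb: Δφ = +1.1406, Δλ = +1.6048, Δψ = +1.6032, q = Δφ/Δψ = 0.7114 → d_rh = R√(Δφ²+q²Δλ²) = 10264.0 km
Excess = (10264.0 − 9756.2) / 9756.2 = 507.8 / 9756.2 = 5.20% ≈ 5.2%

5.2%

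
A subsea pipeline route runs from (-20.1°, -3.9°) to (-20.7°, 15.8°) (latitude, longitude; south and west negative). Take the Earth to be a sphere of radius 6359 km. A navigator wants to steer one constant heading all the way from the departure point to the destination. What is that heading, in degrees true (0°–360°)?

91.9°

Meridional parts: M(φ₁)=-0.3582, M(φ₂)=-0.3694 → ΔM = -0.0112;  Δλ = +0.3438 rad
tan C = Δλ / ΔM = -30.7739 → C = 91.86°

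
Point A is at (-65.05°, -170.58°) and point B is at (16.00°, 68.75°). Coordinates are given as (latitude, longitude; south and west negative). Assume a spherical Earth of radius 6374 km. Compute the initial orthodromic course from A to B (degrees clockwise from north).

248.3°

N = sin Δλ·cos φ₂ = -0.8268;  D = cos φ₁ sin φ₂ − sin φ₁ cos φ₂ cos Δλ = -0.3283
initial course = atan2(N, D) = 248.34°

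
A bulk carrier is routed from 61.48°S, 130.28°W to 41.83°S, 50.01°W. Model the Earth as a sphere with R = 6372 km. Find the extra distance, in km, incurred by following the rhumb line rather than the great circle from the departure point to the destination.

Great circle: cos σ = sin φ₁ sin φ₂ + cos φ₁ cos φ₂ cos Δλ,  σ = 0.8683 rad → d_gc = 5532.9 km
Rhumb line: Δψ = +0.5646, q = Δφ/Δψ = 0.6074, d_rh = R√(Δφ²+q²Δλ²) = 5846.0 km
Excess = 5846.0 − 5532.9 = 313.1 ≈ 313 km

313 km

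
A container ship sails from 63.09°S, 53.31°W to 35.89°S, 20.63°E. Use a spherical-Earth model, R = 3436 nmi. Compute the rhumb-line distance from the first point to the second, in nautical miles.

3220 nmi

Rhumb course C = atan2(Δλ, Δψ) with Δψ = ln[tan(π/4+φ₂/2)/tan(π/4+φ₁/2)] = +0.7583, Δλ = +1.2905 → C = 59.56°
d = R·|Δφ| / |cos C| = 3436·0.47473 / 0.50664 = 3220 nmi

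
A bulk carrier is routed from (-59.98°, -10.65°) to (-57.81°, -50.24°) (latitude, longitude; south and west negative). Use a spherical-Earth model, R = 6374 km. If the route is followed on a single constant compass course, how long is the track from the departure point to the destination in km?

Δψ = ln[tan(π/4+φ₂/2)/tan(π/4+φ₁/2)] = +0.0733;  Δφ = +0.0379 rad,  Δλ = -0.6910 rad
q = Δφ/Δψ = 0.5164
d = R·√(Δφ² + q²Δλ²) = 6374·0.35883 = 2287 km

2287 km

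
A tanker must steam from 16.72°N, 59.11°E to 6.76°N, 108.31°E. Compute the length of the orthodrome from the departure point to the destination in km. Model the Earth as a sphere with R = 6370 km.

cos σ = sin φ₁ sin φ₂ + cos φ₁ cos φ₂ cos Δλ
      = sin(16.72°)sin(6.76°) + cos(16.72°)cos(6.76°)cos(49.20°) = 0.6553
σ = 49.057° → d = Rσ = 6370·0.85620 = 5454 km

5454 km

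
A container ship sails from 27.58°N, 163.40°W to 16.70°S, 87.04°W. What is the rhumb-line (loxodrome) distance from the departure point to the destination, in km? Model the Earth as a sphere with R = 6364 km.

9585 km

Δψ = ln[tan(π/4+φ₂/2)/tan(π/4+φ₁/2)] = -0.7968;  Δφ = -0.7728 rad,  Δλ = +1.3327 rad
q = Δφ/Δψ = 0.9699
d = R·√(Δφ² + q²Δλ²) = 6364·1.50606 = 9585 km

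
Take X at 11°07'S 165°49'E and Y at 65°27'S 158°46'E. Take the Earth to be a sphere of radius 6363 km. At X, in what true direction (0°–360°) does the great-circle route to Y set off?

N = sin Δλ·cos φ₂ = -0.0510;  D = cos φ₁ sin φ₂ − sin φ₁ cos φ₂ cos Δλ = -0.8130
initial course = atan2(N, D) = 183.59°

183.6°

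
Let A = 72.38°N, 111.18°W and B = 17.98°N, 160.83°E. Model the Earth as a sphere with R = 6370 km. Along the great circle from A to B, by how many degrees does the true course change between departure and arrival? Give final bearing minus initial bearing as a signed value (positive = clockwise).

At departure: θ₁ = atan2(sin Δλ cos φ₂, cos φ₁ sin φ₂ − sin φ₁ cos φ₂ cos Δλ) = 273.71°
At arrival: θ₂ = atan2(sin Δλ cos φ₁, −cos φ₂ sin φ₁ + sin φ₂ cos φ₁ cos Δλ) = 198.52°
Δθ = θ₂ − θ₁ = -75.2°

-75.2°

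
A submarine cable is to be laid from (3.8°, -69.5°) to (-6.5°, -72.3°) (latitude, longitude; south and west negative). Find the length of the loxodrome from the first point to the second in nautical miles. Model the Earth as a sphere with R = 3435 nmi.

640 nmi

Δψ = ln[tan(π/4+φ₂/2)/tan(π/4+φ₁/2)] = -0.1801;  Δφ = -0.1798 rad,  Δλ = -0.0489 rad
q = Δφ/Δψ = 0.9984
d = R·√(Δφ² + q²Δλ²) = 3435·0.18627 = 640 nmi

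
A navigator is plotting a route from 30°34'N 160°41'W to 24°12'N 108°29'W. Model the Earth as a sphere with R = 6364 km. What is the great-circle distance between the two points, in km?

5152 km

Haversine: a = sin²(Δφ/2)+cos φ₁ cos φ₂ sin²(Δλ/2) = 0.15509;  σ = 2·atan2(√a,√(1−a))
σ = 46.384° → d = Rσ = 6364·0.80955 = 5152 km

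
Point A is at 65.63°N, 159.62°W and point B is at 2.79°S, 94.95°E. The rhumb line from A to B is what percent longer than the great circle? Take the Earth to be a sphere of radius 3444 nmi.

Great circle: σ = 1.7254 rad → d_gc = Rσ = 5942.3 nmi
Rhumb: Δφ = -1.1942, Δλ = -1.8401, Δψ = -1.5815, q = Δφ/Δψ = 0.7551 → d_rh = R√(Δφ²+q²Δλ²) = 6309.7 nmi
Excess = (6309.7 − 5942.3) / 5942.3 = 367.4 / 5942.3 = 6.18% ≈ 6.2%

6.2%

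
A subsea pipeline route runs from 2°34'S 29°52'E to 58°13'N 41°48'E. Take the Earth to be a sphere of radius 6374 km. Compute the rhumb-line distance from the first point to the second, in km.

Rhumb course C = atan2(Δλ, Δψ) with Δψ = ln[tan(π/4+φ₂/2)/tan(π/4+φ₁/2)] = +1.3011, Δλ = +0.2083 → C = 9.09°
d = R·|Δφ| / |cos C| = 6374·1.06087 / 0.98743 = 6848 km

6848 km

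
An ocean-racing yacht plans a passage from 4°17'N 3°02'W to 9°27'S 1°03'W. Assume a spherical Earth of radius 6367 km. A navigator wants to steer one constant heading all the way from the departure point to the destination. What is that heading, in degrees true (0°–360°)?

171.8°

Δψ = ln[tan(π/4+φ₂/2)/tan(π/4+φ₁/2)] = -0.2405
Δλ = +0.0346 rad (taken the short way round)
course = atan2(Δλ, Δψ) = 171.81°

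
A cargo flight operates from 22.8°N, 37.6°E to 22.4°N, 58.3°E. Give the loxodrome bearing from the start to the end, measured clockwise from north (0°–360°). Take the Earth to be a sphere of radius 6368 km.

91.2°

Meridional parts: M(φ₁)=+0.4089, M(φ₂)=+0.4013 → ΔM = -0.0076;  Δλ = +0.3613 rad
tan C = Δλ / ΔM = -47.7760 → C = 91.20°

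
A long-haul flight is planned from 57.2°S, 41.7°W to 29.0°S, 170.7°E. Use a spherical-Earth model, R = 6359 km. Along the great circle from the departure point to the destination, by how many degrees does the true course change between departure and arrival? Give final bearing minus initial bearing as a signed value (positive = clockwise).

At departure: θ₁ = atan2(sin Δλ cos φ₂, cos φ₁ sin φ₂ − sin φ₁ cos φ₂ cos Δλ) = 207.95°
At arrival: θ₂ = atan2(sin Δλ cos φ₁, −cos φ₂ sin φ₁ + sin φ₂ cos φ₁ cos Δλ) = 343.13°
Δθ = θ₂ − θ₁ = +135.2°

+135.2°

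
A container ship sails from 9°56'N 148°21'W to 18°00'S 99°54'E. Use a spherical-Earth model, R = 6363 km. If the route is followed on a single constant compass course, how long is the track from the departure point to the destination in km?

12642 km

Δψ = ln[tan(π/4+φ₂/2)/tan(π/4+φ₁/2)] = -0.4937;  Δφ = -0.4875 rad,  Δλ = -1.9504 rad
q = Δφ/Δψ = 0.9875
d = R·√(Δφ² + q²Δλ²) = 6363·1.98676 = 12642 km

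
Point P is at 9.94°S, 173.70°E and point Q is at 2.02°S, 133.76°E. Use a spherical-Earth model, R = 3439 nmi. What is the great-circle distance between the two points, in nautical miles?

Haversine: a = sin²(Δφ/2)+cos φ₁ cos φ₂ sin²(Δλ/2) = 0.11959;  σ = 2·atan2(√a,√(1−a))
σ = 40.463° → d = Rσ = 3439·0.70622 = 2429 nmi

2429 nmi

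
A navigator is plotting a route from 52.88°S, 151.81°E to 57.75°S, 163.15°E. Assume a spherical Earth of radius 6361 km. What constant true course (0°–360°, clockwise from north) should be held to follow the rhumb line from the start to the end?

127.1°

Meridional parts: M(φ₁)=-1.0914, M(φ₂)=-1.2410 → ΔM = -0.1496;  Δλ = +0.1979 rad
tan C = Δλ / ΔM = -1.3230 → C = 127.08°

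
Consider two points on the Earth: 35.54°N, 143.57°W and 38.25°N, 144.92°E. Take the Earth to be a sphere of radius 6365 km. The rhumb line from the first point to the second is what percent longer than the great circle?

Great circle: σ = 0.9734 rad → d_gc = Rσ = 6195.5 km
Rhumb: Δφ = +0.0473, Δλ = -1.2481, Δψ = +0.0592, q = Δφ/Δψ = 0.7996 → d_rh = R√(Δφ²+q²Δλ²) = 6359.0 km
Excess = (6359.0 − 6195.5) / 6195.5 = 163.5 / 6195.5 = 2.64% ≈ 2.6%

2.6%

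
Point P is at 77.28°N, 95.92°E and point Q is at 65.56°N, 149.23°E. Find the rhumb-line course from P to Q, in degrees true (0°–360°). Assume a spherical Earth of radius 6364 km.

Meridional parts: M(φ₁)=+2.1941, M(φ₂)=+1.5298 → ΔM = -0.6643;  Δλ = +0.9304 rad
tan C = Δλ / ΔM = -1.4007 → C = 125.52°

125.5°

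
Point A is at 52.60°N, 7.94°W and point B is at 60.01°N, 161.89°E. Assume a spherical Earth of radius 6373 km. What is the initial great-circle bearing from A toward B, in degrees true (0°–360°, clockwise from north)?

θ = atan2( sin Δλ·cos φ₂ ,  cos φ₁ sin φ₂ − sin φ₁ cos φ₂ cos Δλ )
  = atan2(+0.0883, +0.9169) = 5.50°

5.5°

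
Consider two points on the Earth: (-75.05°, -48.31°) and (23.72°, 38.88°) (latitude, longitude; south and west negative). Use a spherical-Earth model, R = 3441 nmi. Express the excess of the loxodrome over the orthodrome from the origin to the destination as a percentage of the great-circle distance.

3.6%

Great circle: σ = 1.9574 rad → d_gc = Rσ = 6735.5 nmi
Rhumb: Δφ = +1.7239, Δλ = +1.5218, Δψ = +2.4573, q = Δφ/Δψ = 0.7015 → d_rh = R√(Δφ²+q²Δλ²) = 6977.1 nmi
Excess = (6977.1 − 6735.5) / 6735.5 = 241.6 / 6735.5 = 3.59% ≈ 3.6%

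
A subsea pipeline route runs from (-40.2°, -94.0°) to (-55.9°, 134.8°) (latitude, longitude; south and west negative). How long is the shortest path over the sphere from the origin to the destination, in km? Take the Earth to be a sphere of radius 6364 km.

8373 km

cos σ = sin φ₁ sin φ₂ + cos φ₁ cos φ₂ cos Δλ
      = sin(-40.20°)sin(-55.90°) + cos(-40.20°)cos(-55.90°)cos(-131.20°) = 0.2524
σ = 75.379° → d = Rσ = 6364·1.31562 = 8373 km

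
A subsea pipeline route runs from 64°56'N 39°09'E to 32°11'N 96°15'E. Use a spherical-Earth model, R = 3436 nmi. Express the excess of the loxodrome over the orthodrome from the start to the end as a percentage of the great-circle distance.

2.5%

Great circle: σ = 0.8268 rad → d_gc = Rσ = 2840.9 nmi
Rhumb: Δφ = -0.5716, Δλ = +0.9966, Δψ = -0.9099, q = Δφ/Δψ = 0.6282 → d_rh = R√(Δφ²+q²Δλ²) = 2912.8 nmi
Excess = (2912.8 − 2840.9) / 2840.9 = 71.9 / 2840.9 = 2.53% ≈ 2.5%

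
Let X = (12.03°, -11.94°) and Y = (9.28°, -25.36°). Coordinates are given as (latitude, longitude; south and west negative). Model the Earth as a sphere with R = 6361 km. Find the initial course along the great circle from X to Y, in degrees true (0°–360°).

θ = atan2( sin Δλ·cos φ₂ ,  cos φ₁ sin φ₂ − sin φ₁ cos φ₂ cos Δλ )
  = atan2(-0.2290, -0.0424) = 259.52°

259.5°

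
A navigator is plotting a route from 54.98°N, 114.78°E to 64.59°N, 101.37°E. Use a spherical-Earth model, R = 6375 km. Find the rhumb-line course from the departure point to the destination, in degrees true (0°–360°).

325.1°

Δψ = ln[tan(π/4+φ₂/2)/tan(π/4+φ₁/2)] = +0.3360
Δλ = -0.2340 rad (taken the short way round)
course = atan2(Δλ, Δψ) = 325.14°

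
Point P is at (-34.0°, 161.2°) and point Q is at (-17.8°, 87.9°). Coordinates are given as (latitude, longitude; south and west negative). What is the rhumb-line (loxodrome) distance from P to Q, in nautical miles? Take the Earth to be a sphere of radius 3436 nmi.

Rhumb course C = atan2(Δλ, Δψ) with Δψ = ln[tan(π/4+φ₂/2)/tan(π/4+φ₁/2)] = +0.3159, Δλ = -1.2793 → C = 283.87°
d = R·|Δφ| / |cos C| = 3436·0.28274 / 0.23970 = 4053 nmi

4053 nmi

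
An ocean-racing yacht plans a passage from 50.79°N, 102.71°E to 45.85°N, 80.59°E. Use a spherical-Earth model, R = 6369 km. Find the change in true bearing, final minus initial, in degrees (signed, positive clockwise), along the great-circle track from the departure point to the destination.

-16.6°

Initial bearing θ₁ = atan2(sin Δλ cos φ₂, cos φ₁ sin φ₂ − sin φ₁ cos φ₂ cos Δλ) = 259.97°
Final bearing θ₂ = (initial bearing from the destination back to the start) + 180° = 243.34°
Δθ = θ₂ − θ₁ = -16.6°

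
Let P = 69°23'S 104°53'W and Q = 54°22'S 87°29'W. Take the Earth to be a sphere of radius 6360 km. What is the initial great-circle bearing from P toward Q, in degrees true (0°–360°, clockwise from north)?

36.7°

N = sin Δλ·cos φ₂ = +0.1742;  D = cos φ₁ sin φ₂ − sin φ₁ cos φ₂ cos Δλ = +0.2341
initial course = atan2(N, D) = 36.65°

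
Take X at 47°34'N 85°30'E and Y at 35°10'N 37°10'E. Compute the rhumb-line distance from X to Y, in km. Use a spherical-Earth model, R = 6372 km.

Rhumb course C = atan2(Δλ, Δψ) with Δψ = ln[tan(π/4+φ₂/2)/tan(π/4+φ₁/2)] = -0.2898, Δλ = -0.8436 → C = 251.04°
d = R·|Δφ| / |cos C| = 6372·0.21642 / 0.32492 = 4244 km

4244 km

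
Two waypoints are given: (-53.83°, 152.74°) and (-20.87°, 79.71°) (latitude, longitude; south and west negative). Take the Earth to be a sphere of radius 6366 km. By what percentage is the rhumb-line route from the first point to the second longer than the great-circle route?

Great circle: σ = 1.1057 rad → d_gc = Rσ = 7038.6 km
Rhumb: Δφ = +0.5753, Δλ = -1.2746, Δψ = +0.7466, q = Δφ/Δψ = 0.7706 → d_rh = R√(Δφ²+q²Δλ²) = 7245.9 km
Excess = (7245.9 − 7038.6) / 7038.6 = 207.3 / 7038.6 = 2.945% ≈ 2.9%

2.9%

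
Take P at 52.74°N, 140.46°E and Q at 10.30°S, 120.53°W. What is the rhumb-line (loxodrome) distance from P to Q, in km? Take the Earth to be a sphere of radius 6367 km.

Rhumb course C = atan2(Δλ, Δψ) with Δψ = ln[tan(π/4+φ₂/2)/tan(π/4+φ₁/2)] = -1.2681, Δλ = +1.7281 → C = 126.27°
d = R·|Δφ| / |cos C| = 6367·1.10026 / 0.59161 = 11841 km

11841 km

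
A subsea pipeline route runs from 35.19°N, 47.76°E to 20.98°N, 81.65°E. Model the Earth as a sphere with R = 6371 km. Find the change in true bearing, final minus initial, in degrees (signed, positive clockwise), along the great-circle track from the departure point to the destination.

At departure: θ₁ = atan2(sin Δλ cos φ₂, cos φ₁ sin φ₂ − sin φ₁ cos φ₂ cos Δλ) = 106.48°
At arrival: θ₂ = atan2(sin Δλ cos φ₁, −cos φ₂ sin φ₁ + sin φ₂ cos φ₁ cos Δλ) = 122.93°
Δθ = θ₂ − θ₁ = +16.5°

+16.5°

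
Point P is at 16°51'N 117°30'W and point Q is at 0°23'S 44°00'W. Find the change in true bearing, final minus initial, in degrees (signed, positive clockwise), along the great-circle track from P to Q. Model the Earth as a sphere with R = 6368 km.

+12.3°

Initial bearing θ₁ = atan2(sin Δλ cos φ₂, cos φ₁ sin φ₂ − sin φ₁ cos φ₂ cos Δλ) = 95.29°
Final bearing θ₂ = (initial bearing from the destination back to the start) + 180° = 107.63°
Δθ = θ₂ − θ₁ = +12.3°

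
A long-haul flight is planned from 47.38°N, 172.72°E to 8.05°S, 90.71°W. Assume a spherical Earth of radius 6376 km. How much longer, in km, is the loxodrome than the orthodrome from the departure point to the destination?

248 km

Great circle: cos σ = sin φ₁ sin φ₂ + cos φ₁ cos φ₂ cos Δλ,  σ = 1.7515 rad → d_gc = 11167.8 km
Rhumb line: Δψ = -1.0824, q = Δφ/Δψ = 0.8938, d_rh = R√(Δφ²+q²Δλ²) = 11415.5 km
Excess = 11415.5 − 11167.8 = 247.7 ≈ 248 km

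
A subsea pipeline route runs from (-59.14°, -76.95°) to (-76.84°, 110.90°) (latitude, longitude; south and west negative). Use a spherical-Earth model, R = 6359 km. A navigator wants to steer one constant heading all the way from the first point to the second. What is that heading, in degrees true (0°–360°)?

253.8°

Δψ = ln[tan(π/4+φ₂/2)/tan(π/4+φ₁/2)] = -0.8725
Δλ = -3.0046 rad (taken the short way round)
course = atan2(Δλ, Δψ) = 253.81°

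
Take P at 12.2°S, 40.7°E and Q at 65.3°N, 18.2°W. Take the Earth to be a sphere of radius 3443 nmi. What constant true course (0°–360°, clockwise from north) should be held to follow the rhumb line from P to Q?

329.3°

Δψ = ln[tan(π/4+φ₂/2)/tan(π/4+φ₁/2)] = +1.7335
Δλ = -1.0280 rad (taken the short way round)
course = atan2(Δλ, Δψ) = 329.33°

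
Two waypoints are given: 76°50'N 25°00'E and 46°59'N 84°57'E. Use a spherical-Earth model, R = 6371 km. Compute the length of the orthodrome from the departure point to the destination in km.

4207 km

Haversine: a = sin²(Δφ/2)+cos φ₁ cos φ₂ sin²(Δλ/2) = 0.10512;  σ = 2·atan2(√a,√(1−a))
σ = 37.838° → d = Rσ = 6371·0.66039 = 4207 km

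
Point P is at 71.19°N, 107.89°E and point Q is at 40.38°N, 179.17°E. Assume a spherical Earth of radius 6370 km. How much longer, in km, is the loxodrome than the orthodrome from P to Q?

Great circle: cos σ = sin φ₁ sin φ₂ + cos φ₁ cos φ₂ cos Δλ,  σ = 0.8064 rad → d_gc = 5136.9 km
Rhumb line: Δψ = -1.0264, q = Δφ/Δψ = 0.5239, d_rh = R√(Δφ²+q²Δλ²) = 5382.6 km
Excess = 5382.6 − 5136.9 = 245.7 ≈ 246 km

246 km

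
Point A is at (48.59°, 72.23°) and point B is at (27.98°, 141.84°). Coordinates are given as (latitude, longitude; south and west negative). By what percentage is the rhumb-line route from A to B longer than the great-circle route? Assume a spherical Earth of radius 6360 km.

2.7%

Great circle: σ = 0.9820 rad → d_gc = Rσ = 6245.3 km
Rhumb: Δφ = -0.3597, Δλ = +1.2149, Δψ = -0.4639, q = Δφ/Δψ = 0.7753 → d_rh = R√(Δφ²+q²Δλ²) = 6412.9 km
Excess = (6412.9 − 6245.3) / 6245.3 = 167.6 / 6245.3 = 2.68% ≈ 2.7%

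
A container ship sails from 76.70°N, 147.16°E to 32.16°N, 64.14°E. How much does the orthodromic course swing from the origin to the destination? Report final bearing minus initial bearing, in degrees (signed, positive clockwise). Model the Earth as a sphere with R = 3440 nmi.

Initial bearing θ₁ = atan2(sin Δλ cos φ₂, cos φ₁ sin φ₂ − sin φ₁ cos φ₂ cos Δλ) = 271.52°
Final bearing θ₂ = (initial bearing from the destination back to the start) + 180° = 195.76°
Δθ = θ₂ − θ₁ = -75.8°

-75.8°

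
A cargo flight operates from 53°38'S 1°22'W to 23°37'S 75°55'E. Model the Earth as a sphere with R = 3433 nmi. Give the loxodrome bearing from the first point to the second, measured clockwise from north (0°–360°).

62.9°

Meridional parts: M(φ₁)=-1.1133, M(φ₂)=-0.4244 → ΔM = +0.6890;  Δλ = +1.3488 rad
tan C = Δλ / ΔM = +1.9578 → C = 62.94°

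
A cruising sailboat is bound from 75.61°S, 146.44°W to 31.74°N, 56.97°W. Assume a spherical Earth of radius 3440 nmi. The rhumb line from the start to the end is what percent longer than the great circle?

Great circle: σ = 2.1032 rad → d_gc = Rσ = 7235.0 nmi
Rhumb: Δφ = +1.8736, Δλ = +1.5615, Δψ = +2.6543, q = Δφ/Δψ = 0.7059 → d_rh = R√(Δφ²+q²Δλ²) = 7477.9 nmi
Excess = (7477.9 − 7235.0) / 7235.0 = 242.9 / 7235.0 = 3.36% ≈ 3.4%

3.4%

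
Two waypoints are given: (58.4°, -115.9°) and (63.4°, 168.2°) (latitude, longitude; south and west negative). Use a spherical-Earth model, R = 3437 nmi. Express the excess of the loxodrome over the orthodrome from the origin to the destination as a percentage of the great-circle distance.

6.1%

Great circle: σ = 0.6116 rad → d_gc = Rσ = 2102.1 nmi
Rhumb: Δφ = +0.0873, Δλ = -1.3247, Δψ = +0.1799, q = Δφ/Δψ = 0.4852 → d_rh = R√(Δφ²+q²Δλ²) = 2229.3 nmi
Excess = (2229.3 − 2102.1) / 2102.1 = 127.2 / 2102.1 = 6.051% ≈ 6.1%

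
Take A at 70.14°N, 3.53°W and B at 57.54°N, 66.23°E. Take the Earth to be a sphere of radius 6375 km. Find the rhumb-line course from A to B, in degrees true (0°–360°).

112.7°

Meridional parts: M(φ₁)=+1.7426, M(φ₂)=+1.2341 → ΔM = -0.5085;  Δλ = +1.2175 rad
tan C = Δλ / ΔM = -2.3945 → C = 112.67°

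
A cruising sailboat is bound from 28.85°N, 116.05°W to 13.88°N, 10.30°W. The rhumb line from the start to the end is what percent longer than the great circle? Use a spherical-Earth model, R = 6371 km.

2.7%

Great circle: σ = 1.6861 rad → d_gc = Rσ = 10742.2 km
Rhumb: Δφ = -0.2613, Δλ = +1.8457, Δψ = -0.2816, q = Δφ/Δψ = 0.9278 → d_rh = R√(Δφ²+q²Δλ²) = 11036.2 km
Excess = (11036.2 − 10742.2) / 10742.2 = 294.0 / 10742.2 = 2.74% ≈ 2.7%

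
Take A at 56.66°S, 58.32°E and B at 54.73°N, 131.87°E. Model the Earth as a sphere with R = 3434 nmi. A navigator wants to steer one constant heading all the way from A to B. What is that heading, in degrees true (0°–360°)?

28.6°

Meridional parts: M(φ₁)=-1.2058, M(φ₂)=+1.1460 → ΔM = +2.3519;  Δλ = +1.2837 rad
tan C = Δλ / ΔM = +0.5458 → C = 28.63°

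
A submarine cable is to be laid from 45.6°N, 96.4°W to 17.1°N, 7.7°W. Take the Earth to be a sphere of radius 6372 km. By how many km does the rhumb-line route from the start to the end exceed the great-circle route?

296 km

Great circle: cos σ = sin φ₁ sin φ₂ + cos φ₁ cos φ₂ cos Δλ,  σ = 1.3436 rad → d_gc = 8561.4 km
Rhumb line: Δψ = -0.5933, q = Δφ/Δψ = 0.8384, d_rh = R√(Δφ²+q²Δλ²) = 8857.2 km
Excess = 8857.2 − 8561.4 = 295.8 ≈ 296 km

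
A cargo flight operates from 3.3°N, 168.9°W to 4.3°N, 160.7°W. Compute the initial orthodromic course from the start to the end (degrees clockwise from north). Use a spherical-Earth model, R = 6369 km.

82.8°

θ = atan2( sin Δλ·cos φ₂ ,  cos φ₁ sin φ₂ − sin φ₁ cos φ₂ cos Δλ )
  = atan2(+0.1422, +0.0180) = 82.77°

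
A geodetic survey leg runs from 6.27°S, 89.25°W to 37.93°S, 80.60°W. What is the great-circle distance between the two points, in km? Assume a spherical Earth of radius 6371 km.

3627 km

Haversine: a = sin²(Δφ/2)+cos φ₁ cos φ₂ sin²(Δλ/2) = 0.07887;  σ = 2·atan2(√a,√(1−a))
σ = 32.620° → d = Rσ = 6371·0.56933 = 3627 km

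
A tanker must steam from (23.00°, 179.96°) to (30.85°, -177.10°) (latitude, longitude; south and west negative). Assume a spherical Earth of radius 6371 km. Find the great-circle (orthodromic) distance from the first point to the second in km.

920 km

Haversine: a = sin²(Δφ/2)+cos φ₁ cos φ₂ sin²(Δλ/2) = 0.00521;  σ = 2·atan2(√a,√(1−a))
σ = 8.275° → d = Rσ = 6371·0.14442 = 920 km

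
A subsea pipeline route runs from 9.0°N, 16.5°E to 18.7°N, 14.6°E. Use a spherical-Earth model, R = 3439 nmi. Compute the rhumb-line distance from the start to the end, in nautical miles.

593 nmi

Δψ = ln[tan(π/4+φ₂/2)/tan(π/4+φ₁/2)] = +0.1746;  Δφ = +0.1693 rad,  Δλ = -0.0332 rad
q = Δφ/Δψ = 0.9696
d = R·√(Δφ² + q²Δλ²) = 3439·0.17232 = 593 nmi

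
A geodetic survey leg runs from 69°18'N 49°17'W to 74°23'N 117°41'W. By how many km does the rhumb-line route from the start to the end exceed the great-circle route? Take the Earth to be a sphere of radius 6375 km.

129 km

Great circle: cos σ = sin φ₁ sin φ₂ + cos φ₁ cos φ₂ cos Δλ,  σ = 0.3599 rad → d_gc = 2294.2 km
Rhumb line: Δψ = +0.2865, q = Δφ/Δψ = 0.3096, d_rh = R√(Δφ²+q²Δλ²) = 2423.4 km
Excess = 2423.4 − 2294.2 = 129.2 ≈ 129 km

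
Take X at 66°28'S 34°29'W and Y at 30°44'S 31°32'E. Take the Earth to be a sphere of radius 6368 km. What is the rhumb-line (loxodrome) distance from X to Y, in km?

6043 km

Δψ = ln[tan(π/4+φ₂/2)/tan(π/4+φ₁/2)] = +1.0046;  Δφ = +0.6237 rad,  Δλ = +1.1522 rad
q = Δφ/Δψ = 0.6208
d = R·√(Δφ² + q²Δλ²) = 6368·0.94900 = 6043 km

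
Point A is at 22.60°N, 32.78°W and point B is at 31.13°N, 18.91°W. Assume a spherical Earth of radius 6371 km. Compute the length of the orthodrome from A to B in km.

1669 km

cos σ = sin φ₁ sin φ₂ + cos φ₁ cos φ₂ cos Δλ
      = sin(22.60°)sin(31.13°) + cos(22.60°)cos(31.13°)cos(13.87°) = 0.9659
σ = 15.007° → d = Rσ = 6371·0.26191 = 1669 km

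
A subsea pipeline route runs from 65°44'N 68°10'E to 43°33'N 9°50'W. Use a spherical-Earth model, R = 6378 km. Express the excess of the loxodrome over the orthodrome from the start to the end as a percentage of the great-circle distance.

Great circle: σ = 0.8093 rad → d_gc = Rσ = 5161.4 km
Rhumb: Δφ = -0.3872, Δλ = -1.3614, Δψ = -0.6911, q = Δφ/Δψ = 0.5602 → d_rh = R√(Δφ²+q²Δλ²) = 5455.0 km
Excess = (5455.0 − 5161.4) / 5161.4 = 293.6 / 5161.4 = 5.69% ≈ 5.7%

5.7%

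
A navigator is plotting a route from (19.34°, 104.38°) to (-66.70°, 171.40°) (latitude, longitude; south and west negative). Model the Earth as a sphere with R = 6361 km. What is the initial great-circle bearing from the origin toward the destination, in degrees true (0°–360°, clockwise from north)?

N = sin Δλ·cos φ₂ = +0.3642;  D = cos φ₁ sin φ₂ − sin φ₁ cos φ₂ cos Δλ = -0.9178
initial course = atan2(N, D) = 158.36°

158.4°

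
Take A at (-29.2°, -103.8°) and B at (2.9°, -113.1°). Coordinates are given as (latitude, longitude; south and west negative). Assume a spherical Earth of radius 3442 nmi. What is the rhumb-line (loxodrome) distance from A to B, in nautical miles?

2002 nmi

Rhumb course C = atan2(Δλ, Δψ) with Δψ = ln[tan(π/4+φ₂/2)/tan(π/4+φ₁/2)] = +0.5839, Δλ = -0.1623 → C = 344.46°
d = R·|Δφ| / |cos C| = 3442·0.56025 / 0.96346 = 2002 nmi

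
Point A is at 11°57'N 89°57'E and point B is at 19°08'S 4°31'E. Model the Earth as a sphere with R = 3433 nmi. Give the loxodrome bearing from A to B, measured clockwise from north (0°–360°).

249.7°

Meridional parts: M(φ₁)=+0.2101, M(φ₂)=-0.3403 → ΔM = -0.5504;  Δλ = -1.4911 rad
tan C = Δλ / ΔM = +2.7090 → C = 249.74°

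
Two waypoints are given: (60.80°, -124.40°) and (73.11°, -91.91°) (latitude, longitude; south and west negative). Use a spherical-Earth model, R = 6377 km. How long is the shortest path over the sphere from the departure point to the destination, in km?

cos σ = sin φ₁ sin φ₂ + cos φ₁ cos φ₂ cos Δλ
      = sin(60.80°)sin(73.11°) + cos(60.80°)cos(73.11°)cos(32.49°) = 0.9548
σ = 17.288° → d = Rσ = 6377·0.30173 = 1924 km

1924 km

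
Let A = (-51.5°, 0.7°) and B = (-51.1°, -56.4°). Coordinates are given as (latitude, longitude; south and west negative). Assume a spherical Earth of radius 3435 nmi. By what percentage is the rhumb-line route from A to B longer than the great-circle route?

2.7%

Great circle: σ = 0.6069 rad → d_gc = Rσ = 2084.9 nmi
Rhumb: Δφ = +0.0070, Δλ = -0.9966, Δψ = +0.0112, q = Δφ/Δψ = 0.6252 → d_rh = R√(Δφ²+q²Δλ²) = 2140.5 nmi
Excess = (2140.5 − 2084.9) / 2084.9 = 55.6 / 2084.9 = 2.67% ≈ 2.7%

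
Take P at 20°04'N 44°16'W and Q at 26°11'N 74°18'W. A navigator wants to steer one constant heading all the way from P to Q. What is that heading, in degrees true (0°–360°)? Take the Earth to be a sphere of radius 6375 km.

282.5°

Meridional parts: M(φ₁)=+0.3576, M(φ₂)=+0.4738 → ΔM = +0.1162;  Δλ = -0.5242 rad
tan C = Δλ / ΔM = -4.5126 → C = 282.49°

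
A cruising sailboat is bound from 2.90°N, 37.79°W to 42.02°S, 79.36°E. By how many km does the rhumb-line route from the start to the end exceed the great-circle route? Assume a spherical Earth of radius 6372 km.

Great circle: cos σ = sin φ₁ sin φ₂ + cos φ₁ cos φ₂ cos Δλ,  σ = 1.9524 rad → d_gc = 12440.9 km
Rhumb line: Δψ = -0.8603, q = Δφ/Δψ = 0.9113, d_rh = R√(Δφ²+q²Δλ²) = 12881.6 km
Excess = 12881.6 − 12440.9 = 440.7 ≈ 441 km

441 km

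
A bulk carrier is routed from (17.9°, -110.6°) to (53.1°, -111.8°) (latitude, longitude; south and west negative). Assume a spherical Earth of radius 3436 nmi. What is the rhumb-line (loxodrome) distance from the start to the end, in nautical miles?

2112 nmi

Rhumb course C = atan2(Δλ, Δψ) with Δψ = ln[tan(π/4+φ₂/2)/tan(π/4+φ₁/2)] = +0.7801, Δλ = -0.0209 → C = 358.46°
d = R·|Δφ| / |cos C| = 3436·0.61436 / 0.99964 = 2112 nmi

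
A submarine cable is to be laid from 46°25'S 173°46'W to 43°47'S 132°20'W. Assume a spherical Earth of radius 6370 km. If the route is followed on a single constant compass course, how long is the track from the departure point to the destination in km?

Δψ = ln[tan(π/4+φ₂/2)/tan(π/4+φ₁/2)] = +0.0651;  Δφ = +0.0460 rad,  Δλ = +0.7231 rad
q = Δφ/Δψ = 0.7057
d = R·√(Δφ² + q²Δλ²) = 6370·0.51238 = 3264 km

3264 km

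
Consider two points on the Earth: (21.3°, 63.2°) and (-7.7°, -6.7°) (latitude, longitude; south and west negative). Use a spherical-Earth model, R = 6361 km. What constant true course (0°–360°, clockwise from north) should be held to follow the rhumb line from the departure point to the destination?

247.1°

Meridional parts: M(φ₁)=+0.3806, M(φ₂)=-0.1348 → ΔM = -0.5154;  Δλ = -1.2200 rad
tan C = Δλ / ΔM = +2.3670 → C = 247.10°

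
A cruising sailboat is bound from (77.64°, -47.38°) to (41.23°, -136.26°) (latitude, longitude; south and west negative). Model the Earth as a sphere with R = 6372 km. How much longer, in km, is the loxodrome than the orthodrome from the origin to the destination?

444 km

Great circle: cos σ = sin φ₁ sin φ₂ + cos φ₁ cos φ₂ cos Δλ,  σ = 0.8672 rad → d_gc = 5525.9 km
Rhumb line: Δψ = -1.4318, q = Δφ/Δψ = 0.4438, d_rh = R√(Δφ²+q²Δλ²) = 5970.1 km
Excess = 5970.1 − 5525.9 = 444.2 ≈ 444 km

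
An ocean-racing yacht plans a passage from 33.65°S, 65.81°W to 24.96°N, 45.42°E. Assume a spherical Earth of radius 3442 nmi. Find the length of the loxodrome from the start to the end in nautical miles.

7271 nmi

Rhumb course C = atan2(Δλ, Δψ) with Δψ = ln[tan(π/4+φ₂/2)/tan(π/4+φ₁/2)] = +1.0744, Δλ = +1.9413 → C = 61.04°
d = R·|Δφ| / |cos C| = 3442·1.02294 / 0.48423 = 7271 nmi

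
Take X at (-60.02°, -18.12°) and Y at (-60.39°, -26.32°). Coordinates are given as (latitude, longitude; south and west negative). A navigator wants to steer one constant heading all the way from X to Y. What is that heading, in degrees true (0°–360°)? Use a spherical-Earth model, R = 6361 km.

Meridional parts: M(φ₁)=-1.3177, M(φ₂)=-1.3307 → ΔM = -0.0130;  Δλ = -0.1431 rad
tan C = Δλ / ΔM = +11.0122 → C = 264.81°

264.8°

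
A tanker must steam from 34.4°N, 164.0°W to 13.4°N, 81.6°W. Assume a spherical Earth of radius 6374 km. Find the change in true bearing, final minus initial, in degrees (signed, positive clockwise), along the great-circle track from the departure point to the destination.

Initial bearing θ₁ = atan2(sin Δλ cos φ₂, cos φ₁ sin φ₂ − sin φ₁ cos φ₂ cos Δλ) = 82.99°
Final bearing θ₂ = (initial bearing from the destination back to the start) + 180° = 122.66°
Δθ = θ₂ − θ₁ = +39.7°

+39.7°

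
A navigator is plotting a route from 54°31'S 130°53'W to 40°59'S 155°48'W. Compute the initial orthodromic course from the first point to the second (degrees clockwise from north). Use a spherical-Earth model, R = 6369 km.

N = sin Δλ·cos φ₂ = -0.3180;  D = cos φ₁ sin φ₂ − sin φ₁ cos φ₂ cos Δλ = +0.1768
initial course = atan2(N, D) = 299.07°

299.1°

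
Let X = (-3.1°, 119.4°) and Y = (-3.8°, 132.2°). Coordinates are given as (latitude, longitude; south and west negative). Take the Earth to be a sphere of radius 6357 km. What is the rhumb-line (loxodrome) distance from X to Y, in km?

1420 km

Δψ = ln[tan(π/4+φ₂/2)/tan(π/4+φ₁/2)] = -0.0122;  Δφ = -0.0122 rad,  Δλ = +0.2234 rad
q = Δφ/Δψ = 0.9982
d = R·√(Δφ² + q²Δλ²) = 6357·0.22333 = 1420 km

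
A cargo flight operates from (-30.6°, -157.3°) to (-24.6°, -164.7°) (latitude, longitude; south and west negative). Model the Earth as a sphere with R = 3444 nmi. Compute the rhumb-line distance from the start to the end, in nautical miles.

Δψ = ln[tan(π/4+φ₂/2)/tan(π/4+φ₁/2)] = +0.1183;  Δφ = +0.1047 rad,  Δλ = -0.1292 rad
q = Δφ/Δψ = 0.8856
d = R·√(Δφ² + q²Δλ²) = 3444·0.15507 = 534 nmi

534 nmi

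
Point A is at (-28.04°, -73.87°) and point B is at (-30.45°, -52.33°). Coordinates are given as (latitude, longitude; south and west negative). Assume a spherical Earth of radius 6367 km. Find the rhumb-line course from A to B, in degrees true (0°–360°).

Δψ = ln[tan(π/4+φ₂/2)/tan(π/4+φ₁/2)] = -0.0482
Δλ = +0.3759 rad (taken the short way round)
course = atan2(Δλ, Δψ) = 97.31°

97.3°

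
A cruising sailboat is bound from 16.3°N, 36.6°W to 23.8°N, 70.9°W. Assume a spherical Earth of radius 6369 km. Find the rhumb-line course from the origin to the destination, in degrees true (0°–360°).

283.1°

Meridional parts: M(φ₁)=+0.2884, M(φ₂)=+0.4279 → ΔM = +0.1395;  Δλ = -0.5986 rad
tan C = Δλ / ΔM = -4.2923 → C = 283.11°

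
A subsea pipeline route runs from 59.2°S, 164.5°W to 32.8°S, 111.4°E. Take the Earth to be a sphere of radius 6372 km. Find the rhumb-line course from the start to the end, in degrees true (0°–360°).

294.9°

Meridional parts: M(φ₁)=-1.2894, M(φ₂)=-0.6066 → ΔM = +0.6828;  Δλ = -1.4678 rad
tan C = Δλ / ΔM = -2.1497 → C = 294.95°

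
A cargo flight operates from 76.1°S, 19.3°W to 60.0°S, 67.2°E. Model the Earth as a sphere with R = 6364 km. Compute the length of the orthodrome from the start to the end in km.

3555 km

cos σ = sin φ₁ sin φ₂ + cos φ₁ cos φ₂ cos Δλ
      = sin(-76.10°)sin(-60.00°) + cos(-76.10°)cos(-60.00°)cos(86.50°) = 0.8480
σ = 32.005° → d = Rσ = 6364·0.55860 = 3555 km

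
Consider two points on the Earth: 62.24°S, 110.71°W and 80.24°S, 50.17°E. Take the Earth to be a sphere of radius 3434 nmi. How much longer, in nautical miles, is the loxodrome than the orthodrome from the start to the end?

Great circle: cos σ = sin φ₁ sin φ₂ + cos φ₁ cos φ₂ cos Δλ,  σ = 0.6477 rad → d_gc = 2224.1 nmi
Rhumb line: Δψ = -1.0627, q = Δφ/Δψ = 0.2956, d_rh = R√(Δφ²+q²Δλ²) = 3047.8 nmi
Excess = 3047.8 − 2224.1 = 823.7 ≈ 824 nmi

824 nmi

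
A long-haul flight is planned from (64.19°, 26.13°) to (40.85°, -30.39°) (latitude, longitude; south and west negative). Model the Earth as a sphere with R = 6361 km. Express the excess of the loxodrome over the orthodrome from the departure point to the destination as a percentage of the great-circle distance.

2.7%

Great circle: σ = 0.6912 rad → d_gc = Rσ = 4396.4 km
Rhumb: Δφ = -0.4074, Δλ = -0.9865, Δψ = -0.6911, q = Δφ/Δψ = 0.5894 → d_rh = R√(Δφ²+q²Δλ²) = 4516.0 km
Excess = (4516.0 − 4396.4) / 4396.4 = 119.6 / 4396.4 = 2.72% ≈ 2.7%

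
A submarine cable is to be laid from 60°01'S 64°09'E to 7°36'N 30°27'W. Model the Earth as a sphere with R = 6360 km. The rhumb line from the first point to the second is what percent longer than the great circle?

Great circle: σ = 1.7257 rad → d_gc = Rσ = 10975.4 km
Rhumb: Δφ = +1.1801, Δλ = -1.6511, Δψ = +1.4506, q = Δφ/Δψ = 0.8136 → d_rh = R√(Δφ²+q²Δλ²) = 11371.9 km
Excess = (11371.9 − 10975.4) / 10975.4 = 396.5 / 10975.4 = 3.61% ≈ 3.6%

3.6%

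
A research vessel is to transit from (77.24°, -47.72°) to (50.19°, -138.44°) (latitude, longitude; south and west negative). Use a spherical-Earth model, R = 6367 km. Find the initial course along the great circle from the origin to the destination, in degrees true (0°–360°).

N = sin Δλ·cos φ₂ = -0.6402;  D = cos φ₁ sin φ₂ − sin φ₁ cos φ₂ cos Δλ = +0.1775
initial course = atan2(N, D) = 285.50°

285.5°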